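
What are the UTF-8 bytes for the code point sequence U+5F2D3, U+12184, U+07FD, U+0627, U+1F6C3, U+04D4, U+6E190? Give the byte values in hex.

F1 9F 8B 93 F0 92 86 84 DF BD D8 A7 F0 9F 9B 83 D3 94 F1 AE 86 90

U+5F2D3: 4-byte form → F1 9F 8B 93.
U+12184: 4-byte form → F0 92 86 84.
U+07FD: 2-byte form → DF BD.
U+0627: 2-byte form → D8 A7.
U+1F6C3: 4-byte form → F0 9F 9B 83.
U+04D4: 2-byte form → D3 94.
U+6E190: 4-byte form → F1 AE 86 90.
Concatenated (22 bytes): F1 9F 8B 93 F0 92 86 84 DF BD D8 A7 F0 9F 9B 83 D3 94 F1 AE 86 90.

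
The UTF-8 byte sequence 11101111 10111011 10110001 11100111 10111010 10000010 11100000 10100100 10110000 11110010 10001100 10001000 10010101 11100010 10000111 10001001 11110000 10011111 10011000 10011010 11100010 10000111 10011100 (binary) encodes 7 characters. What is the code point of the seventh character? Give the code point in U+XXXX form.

U+21DC

Offset 0: leading byte 0xEF = 11101111 → 3-byte char #1 = EF BB B1.
Offset 3: leading byte 0xE7 = 11100111 → 3-byte char #2 = E7 BA 82.
Offset 6: leading byte 0xE0 = 11100000 → 3-byte char #3 = E0 A4 B0.
Offset 9: leading byte 0xF2 = 11110010 → 4-byte char #4 = F2 8C 88 95.
Offset 13: leading byte 0xE2 = 11100010 → 3-byte char #5 = E2 87 89.
Offset 16: leading byte 0xF0 = 11110000 → 4-byte char #6 = F0 9F 98 9A.
Offset 20: leading byte 0xE2 = 11100010 → 3-byte char #7 = E2 87 9C.
Leading byte 0xE2 = 11100010 matches 1110xxxx → 3-byte sequence.
Byte 1: 0xE2 = 11100010, payload 0010 (4 bits).
Byte 2: 0x87 = 10000111 (10xxxxxx ✓), payload 000111.
Byte 3: 0x9C = 10011100 (10xxxxxx ✓), payload 011100.
Concatenate: 0010000111011100 = 0x21DC (16 bits → U+21DC).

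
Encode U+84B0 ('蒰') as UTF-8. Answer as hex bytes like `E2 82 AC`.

E8 92 B0

U+84B0 = 0x84B0 = 33968 decimal. In range U+0800–U+FFFF → 3-byte form: 1110xxxx 10xxxxxx 10xxxxxx.
Binary (16 bits): 1000010010110000.
Split 4+6+6: 1000 | 010010 | 110000.
Byte 1: 11101000 = 0xE8.
Byte 2: 10010010 = 0x92.
Byte 3: 10110000 = 0xB0.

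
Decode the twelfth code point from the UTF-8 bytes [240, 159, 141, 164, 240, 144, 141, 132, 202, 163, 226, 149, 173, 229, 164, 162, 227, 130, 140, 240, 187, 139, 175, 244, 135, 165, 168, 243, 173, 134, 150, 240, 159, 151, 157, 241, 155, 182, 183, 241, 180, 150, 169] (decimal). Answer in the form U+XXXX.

U+745A9

Offset 0: leading byte 0xF0 = 11110000 → 4-byte char #1 = F0 9F 8D A4.
Offset 4: leading byte 0xF0 = 11110000 → 4-byte char #2 = F0 90 8D 84.
Offset 8: leading byte 0xCA = 11001010 → 2-byte char #3 = CA A3.
Offset 10: leading byte 0xE2 = 11100010 → 3-byte char #4 = E2 95 AD.
Offset 13: leading byte 0xE5 = 11100101 → 3-byte char #5 = E5 A4 A2.
Offset 16: leading byte 0xE3 = 11100011 → 3-byte char #6 = E3 82 8C.
Offset 19: leading byte 0xF0 = 11110000 → 4-byte char #7 = F0 BB 8B AF.
Offset 23: leading byte 0xF4 = 11110100 → 4-byte char #8 = F4 87 A5 A8.
Offset 27: leading byte 0xF3 = 11110011 → 4-byte char #9 = F3 AD 86 96.
Offset 31: leading byte 0xF0 = 11110000 → 4-byte char #10 = F0 9F 97 9D.
Offset 35: leading byte 0xF1 = 11110001 → 4-byte char #11 = F1 9B B6 B7.
Offset 39: leading byte 0xF1 = 11110001 → 4-byte char #12 = F1 B4 96 A9.
Leading byte 0xF1 = 11110001 matches 11110xxx → 4-byte sequence.
Byte 1: 0xF1 = 11110001, payload 001 (3 bits).
Byte 2: 0xB4 = 10110100 (10xxxxxx ✓), payload 110100.
Byte 3: 0x96 = 10010110 (10xxxxxx ✓), payload 010110.
Byte 4: 0xA9 = 10101001 (10xxxxxx ✓), payload 101001.
Concatenate: 001110100010110101001 = 0x745A9 (21 bits → U+745A9).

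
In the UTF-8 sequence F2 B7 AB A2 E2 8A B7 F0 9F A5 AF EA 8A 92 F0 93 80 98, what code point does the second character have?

U+22B7

Offset 0: leading byte 0xF2 = 11110010 → 4-byte char #1 = F2 B7 AB A2.
Offset 4: leading byte 0xE2 = 11100010 → 3-byte char #2 = E2 8A B7.
Leading byte 0xE2 = 11100010 matches 1110xxxx → 3-byte sequence.
Byte 1: 0xE2 = 11100010, payload 0010 (4 bits).
Byte 2: 0x8A = 10001010 (10xxxxxx ✓), payload 001010.
Byte 3: 0xB7 = 10110111 (10xxxxxx ✓), payload 110111.
Concatenate: 0010001010110111 = 0x22B7 (16 bits → U+22B7).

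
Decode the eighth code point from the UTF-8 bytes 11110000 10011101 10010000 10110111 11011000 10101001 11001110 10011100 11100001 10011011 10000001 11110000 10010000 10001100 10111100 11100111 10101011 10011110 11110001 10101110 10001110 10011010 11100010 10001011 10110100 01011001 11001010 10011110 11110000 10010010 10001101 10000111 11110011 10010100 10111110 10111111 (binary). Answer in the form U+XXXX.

U+22F4

Offset 0: leading byte 0xF0 = 11110000 → 4-byte char #1 = F0 9D 90 B7.
Offset 4: leading byte 0xD8 = 11011000 → 2-byte char #2 = D8 A9.
Offset 6: leading byte 0xCE = 11001110 → 2-byte char #3 = CE 9C.
Offset 8: leading byte 0xE1 = 11100001 → 3-byte char #4 = E1 9B 81.
Offset 11: leading byte 0xF0 = 11110000 → 4-byte char #5 = F0 90 8C BC.
Offset 15: leading byte 0xE7 = 11100111 → 3-byte char #6 = E7 AB 9E.
Offset 18: leading byte 0xF1 = 11110001 → 4-byte char #7 = F1 AE 8E 9A.
Offset 22: leading byte 0xE2 = 11100010 → 3-byte char #8 = E2 8B B4.
Leading byte 0xE2 = 11100010 matches 1110xxxx → 3-byte sequence.
Byte 1: 0xE2 = 11100010, payload 0010 (4 bits).
Byte 2: 0x8B = 10001011 (10xxxxxx ✓), payload 001011.
Byte 3: 0xB4 = 10110100 (10xxxxxx ✓), payload 110100.
Concatenate: 0010001011110100 = 0x22F4 (16 bits → U+22F4).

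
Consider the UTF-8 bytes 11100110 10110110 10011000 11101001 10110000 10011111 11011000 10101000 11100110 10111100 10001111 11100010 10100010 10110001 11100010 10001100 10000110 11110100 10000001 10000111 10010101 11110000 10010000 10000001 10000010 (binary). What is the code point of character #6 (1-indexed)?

Offset 0: leading byte 0xE6 = 11100110 → 3-byte char #1 = E6 B6 98.
Offset 3: leading byte 0xE9 = 11101001 → 3-byte char #2 = E9 B0 9F.
Offset 6: leading byte 0xD8 = 11011000 → 2-byte char #3 = D8 A8.
Offset 8: leading byte 0xE6 = 11100110 → 3-byte char #4 = E6 BC 8F.
Offset 11: leading byte 0xE2 = 11100010 → 3-byte char #5 = E2 A2 B1.
Offset 14: leading byte 0xE2 = 11100010 → 3-byte char #6 = E2 8C 86.
Leading byte 0xE2 = 11100010 matches 1110xxxx → 3-byte sequence.
Byte 1: 0xE2 = 11100010, payload 0010 (4 bits).
Byte 2: 0x8C = 10001100 (10xxxxxx ✓), payload 001100.
Byte 3: 0x86 = 10000110 (10xxxxxx ✓), payload 000110.
Concatenate: 0010001100000110 = 0x2306 (16 bits → U+2306).

U+2306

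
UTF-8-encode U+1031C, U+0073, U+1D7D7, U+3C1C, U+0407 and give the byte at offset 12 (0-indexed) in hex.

U+1031C → 4-byte form F0 90 8C 9C at offsets 0–3.
U+0073 → 1-byte form 73 at offsets 4–4.
U+1D7D7 → 4-byte form F0 9D 9F 97 at offsets 5–8.
U+3C1C → 3-byte form E3 B0 9C at offsets 9–11.
U+0407 → 2-byte form D0 87 at offsets 12–13.
Offset 12 falls in char 5's range; it's byte 1 of D0 87 = 0xD0.

0xD0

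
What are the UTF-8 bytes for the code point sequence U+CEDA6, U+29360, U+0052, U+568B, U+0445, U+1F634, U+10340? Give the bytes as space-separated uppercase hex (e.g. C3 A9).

U+CEDA6: 4-byte form → F3 8E B6 A6.
U+29360: 4-byte form → F0 A9 8D A0.
U+0052: 1-byte form → 52.
U+568B: 3-byte form → E5 9A 8B.
U+0445: 2-byte form → D1 85.
U+1F634: 4-byte form → F0 9F 98 B4.
U+10340: 4-byte form → F0 90 8D 80.
Concatenated (22 bytes): F3 8E B6 A6 F0 A9 8D A0 52 E5 9A 8B D1 85 F0 9F 98 B4 F0 90 8D 80.

F3 8E B6 A6 F0 A9 8D A0 52 E5 9A 8B D1 85 F0 9F 98 B4 F0 90 8D 80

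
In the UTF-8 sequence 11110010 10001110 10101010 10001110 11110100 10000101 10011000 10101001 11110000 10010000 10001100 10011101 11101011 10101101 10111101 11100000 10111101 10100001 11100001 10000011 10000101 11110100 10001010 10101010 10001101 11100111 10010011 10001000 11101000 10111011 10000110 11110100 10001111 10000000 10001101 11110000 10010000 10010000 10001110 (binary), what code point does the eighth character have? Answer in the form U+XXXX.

U+74C8

Offset 0: leading byte 0xF2 = 11110010 → 4-byte char #1 = F2 8E AA 8E.
Offset 4: leading byte 0xF4 = 11110100 → 4-byte char #2 = F4 85 98 A9.
Offset 8: leading byte 0xF0 = 11110000 → 4-byte char #3 = F0 90 8C 9D.
Offset 12: leading byte 0xEB = 11101011 → 3-byte char #4 = EB AD BD.
Offset 15: leading byte 0xE0 = 11100000 → 3-byte char #5 = E0 BD A1.
Offset 18: leading byte 0xE1 = 11100001 → 3-byte char #6 = E1 83 85.
Offset 21: leading byte 0xF4 = 11110100 → 4-byte char #7 = F4 8A AA 8D.
Offset 25: leading byte 0xE7 = 11100111 → 3-byte char #8 = E7 93 88.
Leading byte 0xE7 = 11100111 matches 1110xxxx → 3-byte sequence.
Byte 1: 0xE7 = 11100111, payload 0111 (4 bits).
Byte 2: 0x93 = 10010011 (10xxxxxx ✓), payload 010011.
Byte 3: 0x88 = 10001000 (10xxxxxx ✓), payload 001000.
Concatenate: 0111010011001000 = 0x74C8 (16 bits → U+74C8).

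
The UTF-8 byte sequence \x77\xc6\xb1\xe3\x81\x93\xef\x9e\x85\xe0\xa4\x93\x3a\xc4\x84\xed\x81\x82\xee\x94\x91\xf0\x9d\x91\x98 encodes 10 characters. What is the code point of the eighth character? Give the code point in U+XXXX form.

U+D042

Offset 0: leading byte 0x77 = 01110111 → 1-byte char #1 = 77.
Offset 1: leading byte 0xC6 = 11000110 → 2-byte char #2 = C6 B1.
Offset 3: leading byte 0xE3 = 11100011 → 3-byte char #3 = E3 81 93.
Offset 6: leading byte 0xEF = 11101111 → 3-byte char #4 = EF 9E 85.
Offset 9: leading byte 0xE0 = 11100000 → 3-byte char #5 = E0 A4 93.
Offset 12: leading byte 0x3A = 00111010 → 1-byte char #6 = 3A.
Offset 13: leading byte 0xC4 = 11000100 → 2-byte char #7 = C4 84.
Offset 15: leading byte 0xED = 11101101 → 3-byte char #8 = ED 81 82.
Leading byte 0xED = 11101101 matches 1110xxxx → 3-byte sequence.
Byte 1: 0xED = 11101101, payload 1101 (4 bits).
Byte 2: 0x81 = 10000001 (10xxxxxx ✓), payload 000001.
Byte 3: 0x82 = 10000010 (10xxxxxx ✓), payload 000010.
Concatenate: 1101000001000010 = 0xD042 (16 bits → U+D042).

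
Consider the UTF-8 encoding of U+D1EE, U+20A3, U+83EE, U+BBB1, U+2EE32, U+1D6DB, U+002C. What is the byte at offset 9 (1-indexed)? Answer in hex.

1-indexed offset 9 is 0-indexed offset 8.
U+D1EE → 3-byte form ED 87 AE at offsets 0–2.
U+20A3 → 3-byte form E2 82 A3 at offsets 3–5.
U+83EE → 3-byte form E8 8F AE at offsets 6–8.
Offset 8 falls in char 3's range; it's byte 3 of E8 8F AE = 0xAE.

0xAE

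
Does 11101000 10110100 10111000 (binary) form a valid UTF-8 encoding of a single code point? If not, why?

Leading byte 0xE8 = 11101000 → 3-byte form.
Continuation bytes 0xB4=10110100, 0xB8=10111000 all match 10xxxxxx.
Decoded value 0x8D38 is ≥ 0x800 (shortest form) and not a surrogate.

valid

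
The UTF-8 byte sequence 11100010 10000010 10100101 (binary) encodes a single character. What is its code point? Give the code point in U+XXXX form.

U+20A5

Leading byte 0xE2 = 11100010 matches 1110xxxx → 3-byte sequence.
Byte 1: 0xE2 = 11100010, payload 0010 (4 bits).
Byte 2: 0x82 = 10000010 (10xxxxxx ✓), payload 000010.
Byte 3: 0xA5 = 10100101 (10xxxxxx ✓), payload 100101.
Concatenate: 0010000010100101 = 0x20A5 (16 bits → U+20A5).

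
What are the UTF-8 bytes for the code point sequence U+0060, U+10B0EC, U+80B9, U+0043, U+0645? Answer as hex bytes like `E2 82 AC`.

U+0060: 1-byte form → 60.
U+10B0EC: 4-byte form → F4 8B 83 AC.
U+80B9: 3-byte form → E8 82 B9.
U+0043: 1-byte form → 43.
U+0645: 2-byte form → D9 85.
Concatenated (11 bytes): 60 F4 8B 83 AC E8 82 B9 43 D9 85.

60 F4 8B 83 AC E8 82 B9 43 D9 85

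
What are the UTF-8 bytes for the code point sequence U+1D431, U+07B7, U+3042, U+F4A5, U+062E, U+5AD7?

F0 9D 90 B1 DE B7 E3 81 82 EF 92 A5 D8 AE E5 AB 97

U+1D431: 4-byte form → F0 9D 90 B1.
U+07B7: 2-byte form → DE B7.
U+3042: 3-byte form → E3 81 82.
U+F4A5: 3-byte form → EF 92 A5.
U+062E: 2-byte form → D8 AE.
U+5AD7: 3-byte form → E5 AB 97.
Concatenated (17 bytes): F0 9D 90 B1 DE B7 E3 81 82 EF 92 A5 D8 AE E5 AB 97.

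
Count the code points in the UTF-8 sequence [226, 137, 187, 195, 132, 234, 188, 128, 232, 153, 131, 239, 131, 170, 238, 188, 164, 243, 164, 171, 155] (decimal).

Byte at offset 0: 0xE2 = 11100010 → 3-byte char (#1). Advance 3.
Byte at offset 3: 0xC3 = 11000011 → 2-byte char (#2). Advance 2.
Byte at offset 5: 0xEA = 11101010 → 3-byte char (#3). Advance 3.
Byte at offset 8: 0xE8 = 11101000 → 3-byte char (#4). Advance 3.
Byte at offset 11: 0xEF = 11101111 → 3-byte char (#5). Advance 3.
Byte at offset 14: 0xEE = 11101110 → 3-byte char (#6). Advance 3.
Byte at offset 17: 0xF3 = 11110011 → 4-byte char (#7). Advance 4.
Reached end at offset 21 after 7 code points.

7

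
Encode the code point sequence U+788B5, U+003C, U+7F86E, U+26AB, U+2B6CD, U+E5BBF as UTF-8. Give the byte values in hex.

U+788B5: 4-byte form → F1 B8 A2 B5.
U+003C: 1-byte form → 3C.
U+7F86E: 4-byte form → F1 BF A1 AE.
U+26AB: 3-byte form → E2 9A AB.
U+2B6CD: 4-byte form → F0 AB 9B 8D.
U+E5BBF: 4-byte form → F3 A5 AE BF.
Concatenated (20 bytes): F1 B8 A2 B5 3C F1 BF A1 AE E2 9A AB F0 AB 9B 8D F3 A5 AE BF.

F1 B8 A2 B5 3C F1 BF A1 AE E2 9A AB F0 AB 9B 8D F3 A5 AE BF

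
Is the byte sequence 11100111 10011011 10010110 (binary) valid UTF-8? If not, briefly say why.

Leading byte 0xE7 = 11100111 → 3-byte form.
Continuation bytes 0x9B=10011011, 0x96=10010110 all match 10xxxxxx.
Decoded value 0x76D6 is ≥ 0x800 (shortest form) and not a surrogate.

valid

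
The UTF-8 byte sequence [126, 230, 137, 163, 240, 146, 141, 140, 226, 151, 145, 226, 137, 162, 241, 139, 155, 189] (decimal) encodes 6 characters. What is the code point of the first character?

U+007E

Offset 0: leading byte 0x7E = 01111110 → 1-byte char #1 = 7E.
Leading byte 0x7E = 01111110 matches 0xxxxxxx → 1-byte sequence.
Byte 1: 0x7E = 01111110, payload 1111110 (7 bits).
Concatenate: 1111110 = 0x7E (7 bits → U+007E).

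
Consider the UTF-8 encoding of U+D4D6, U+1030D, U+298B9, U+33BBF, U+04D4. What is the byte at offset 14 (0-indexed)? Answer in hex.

U+D4D6 → 3-byte form ED 93 96 at offsets 0–2.
U+1030D → 4-byte form F0 90 8C 8D at offsets 3–6.
U+298B9 → 4-byte form F0 A9 A2 B9 at offsets 7–10.
U+33BBF → 4-byte form F0 B3 AE BF at offsets 11–14.
Offset 14 falls in char 4's range; it's byte 4 of F0 B3 AE BF = 0xBF.

0xBF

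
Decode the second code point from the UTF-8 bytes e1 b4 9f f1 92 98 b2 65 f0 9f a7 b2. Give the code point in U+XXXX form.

Offset 0: leading byte 0xE1 = 11100001 → 3-byte char #1 = E1 B4 9F.
Offset 3: leading byte 0xF1 = 11110001 → 4-byte char #2 = F1 92 98 B2.
Leading byte 0xF1 = 11110001 matches 11110xxx → 4-byte sequence.
Byte 1: 0xF1 = 11110001, payload 001 (3 bits).
Byte 2: 0x92 = 10010010 (10xxxxxx ✓), payload 010010.
Byte 3: 0x98 = 10011000 (10xxxxxx ✓), payload 011000.
Byte 4: 0xB2 = 10110010 (10xxxxxx ✓), payload 110010.
Concatenate: 001010010011000110010 = 0x52632 (21 bits → U+52632).

U+52632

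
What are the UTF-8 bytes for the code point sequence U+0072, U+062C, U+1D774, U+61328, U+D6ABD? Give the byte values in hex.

U+0072: 1-byte form → 72.
U+062C: 2-byte form → D8 AC.
U+1D774: 4-byte form → F0 9D 9D B4.
U+61328: 4-byte form → F1 A1 8C A8.
U+D6ABD: 4-byte form → F3 96 AA BD.
Concatenated (15 bytes): 72 D8 AC F0 9D 9D B4 F1 A1 8C A8 F3 96 AA BD.

72 D8 AC F0 9D 9D B4 F1 A1 8C A8 F3 96 AA BD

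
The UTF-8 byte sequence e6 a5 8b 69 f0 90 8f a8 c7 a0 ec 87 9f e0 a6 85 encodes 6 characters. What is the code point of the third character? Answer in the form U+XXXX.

U+103E8

Offset 0: leading byte 0xE6 = 11100110 → 3-byte char #1 = E6 A5 8B.
Offset 3: leading byte 0x69 = 01101001 → 1-byte char #2 = 69.
Offset 4: leading byte 0xF0 = 11110000 → 4-byte char #3 = F0 90 8F A8.
Leading byte 0xF0 = 11110000 matches 11110xxx → 4-byte sequence.
Byte 1: 0xF0 = 11110000, payload 000 (3 bits).
Byte 2: 0x90 = 10010000 (10xxxxxx ✓), payload 010000.
Byte 3: 0x8F = 10001111 (10xxxxxx ✓), payload 001111.
Byte 4: 0xA8 = 10101000 (10xxxxxx ✓), payload 101000.
Concatenate: 000010000001111101000 = 0x103E8 (21 bits → U+103E8).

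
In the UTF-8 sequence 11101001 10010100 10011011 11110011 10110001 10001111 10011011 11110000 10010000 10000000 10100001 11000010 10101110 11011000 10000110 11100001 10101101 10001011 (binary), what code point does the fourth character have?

U+00AE

Offset 0: leading byte 0xE9 = 11101001 → 3-byte char #1 = E9 94 9B.
Offset 3: leading byte 0xF3 = 11110011 → 4-byte char #2 = F3 B1 8F 9B.
Offset 7: leading byte 0xF0 = 11110000 → 4-byte char #3 = F0 90 80 A1.
Offset 11: leading byte 0xC2 = 11000010 → 2-byte char #4 = C2 AE.
Leading byte 0xC2 = 11000010 matches 110xxxxx → 2-byte sequence.
Byte 1: 0xC2 = 11000010, payload 00010 (5 bits).
Byte 2: 0xAE = 10101110 (10xxxxxx ✓), payload 101110.
Concatenate: 00010101110 = 0xAE (11 bits → U+00AE).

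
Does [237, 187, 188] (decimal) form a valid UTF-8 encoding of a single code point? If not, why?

Structurally a 3-byte sequence; payload = 0xDEFC.
But 0xDEFC is in U+D800–U+DFFF, the surrogate range. Surrogates are not Unicode scalar values and are forbidden in UTF-8.

invalid (encodes a surrogate (U+D800–U+DFFF))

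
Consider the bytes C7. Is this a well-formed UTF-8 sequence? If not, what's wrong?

Leading byte 0xC7 = 11000111 → 2-byte form, but only 1 byte is present.

invalid (sequence truncated)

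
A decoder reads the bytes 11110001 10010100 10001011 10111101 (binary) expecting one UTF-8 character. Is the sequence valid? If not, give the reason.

valid

Leading byte 0xF1 = 11110001 → 4-byte form.
Continuation bytes 0x94=10010100, 0x8B=10001011, 0xBD=10111101 all match 10xxxxxx.
Decoded value 0x542FD is ≥ 0x10000 (shortest form) and not a surrogate.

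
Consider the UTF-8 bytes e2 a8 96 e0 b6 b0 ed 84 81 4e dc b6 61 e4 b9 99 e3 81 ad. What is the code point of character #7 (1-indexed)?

U+4E59

Offset 0: leading byte 0xE2 = 11100010 → 3-byte char #1 = E2 A8 96.
Offset 3: leading byte 0xE0 = 11100000 → 3-byte char #2 = E0 B6 B0.
Offset 6: leading byte 0xED = 11101101 → 3-byte char #3 = ED 84 81.
Offset 9: leading byte 0x4E = 01001110 → 1-byte char #4 = 4E.
Offset 10: leading byte 0xDC = 11011100 → 2-byte char #5 = DC B6.
Offset 12: leading byte 0x61 = 01100001 → 1-byte char #6 = 61.
Offset 13: leading byte 0xE4 = 11100100 → 3-byte char #7 = E4 B9 99.
Leading byte 0xE4 = 11100100 matches 1110xxxx → 3-byte sequence.
Byte 1: 0xE4 = 11100100, payload 0100 (4 bits).
Byte 2: 0xB9 = 10111001 (10xxxxxx ✓), payload 111001.
Byte 3: 0x99 = 10011001 (10xxxxxx ✓), payload 011001.
Concatenate: 0100111001011001 = 0x4E59 (16 bits → U+4E59).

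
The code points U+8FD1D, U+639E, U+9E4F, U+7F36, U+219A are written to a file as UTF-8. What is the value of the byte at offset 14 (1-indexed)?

0xE2

1-indexed offset 14 is 0-indexed offset 13.
U+8FD1D → 4-byte form F2 8F B4 9D at offsets 0–3.
U+639E → 3-byte form E6 8E 9E at offsets 4–6.
U+9E4F → 3-byte form E9 B9 8F at offsets 7–9.
U+7F36 → 3-byte form E7 BC B6 at offsets 10–12.
U+219A → 3-byte form E2 86 9A at offsets 13–15.
Offset 13 falls in char 5's range; it's byte 1 of E2 86 9A = 0xE2.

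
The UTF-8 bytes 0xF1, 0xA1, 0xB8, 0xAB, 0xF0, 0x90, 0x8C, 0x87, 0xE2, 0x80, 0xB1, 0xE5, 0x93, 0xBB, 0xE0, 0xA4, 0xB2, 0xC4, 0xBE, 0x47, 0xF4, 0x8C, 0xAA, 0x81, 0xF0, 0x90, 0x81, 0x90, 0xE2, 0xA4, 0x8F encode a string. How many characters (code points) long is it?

Byte at offset 0: 0xF1 = 11110001 → 4-byte char (#1). Advance 4.
Byte at offset 4: 0xF0 = 11110000 → 4-byte char (#2). Advance 4.
Byte at offset 8: 0xE2 = 11100010 → 3-byte char (#3). Advance 3.
Byte at offset 11: 0xE5 = 11100101 → 3-byte char (#4). Advance 3.
Byte at offset 14: 0xE0 = 11100000 → 3-byte char (#5). Advance 3.
Byte at offset 17: 0xC4 = 11000100 → 2-byte char (#6). Advance 2.
Byte at offset 19: 0x47 = 01000111 → 1-byte char (#7). Advance 1.
Byte at offset 20: 0xF4 = 11110100 → 4-byte char (#8). Advance 4.
Byte at offset 24: 0xF0 = 11110000 → 4-byte char (#9). Advance 4.
Byte at offset 28: 0xE2 = 11100010 → 3-byte char (#10). Advance 3.
Reached end at offset 31 after 10 code points.

10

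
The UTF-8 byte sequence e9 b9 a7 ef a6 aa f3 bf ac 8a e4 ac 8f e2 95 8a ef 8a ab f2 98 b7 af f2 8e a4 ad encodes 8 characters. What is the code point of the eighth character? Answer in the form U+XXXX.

Offset 0: leading byte 0xE9 = 11101001 → 3-byte char #1 = E9 B9 A7.
Offset 3: leading byte 0xEF = 11101111 → 3-byte char #2 = EF A6 AA.
Offset 6: leading byte 0xF3 = 11110011 → 4-byte char #3 = F3 BF AC 8A.
Offset 10: leading byte 0xE4 = 11100100 → 3-byte char #4 = E4 AC 8F.
Offset 13: leading byte 0xE2 = 11100010 → 3-byte char #5 = E2 95 8A.
Offset 16: leading byte 0xEF = 11101111 → 3-byte char #6 = EF 8A AB.
Offset 19: leading byte 0xF2 = 11110010 → 4-byte char #7 = F2 98 B7 AF.
Offset 23: leading byte 0xF2 = 11110010 → 4-byte char #8 = F2 8E A4 AD.
Leading byte 0xF2 = 11110010 matches 11110xxx → 4-byte sequence.
Byte 1: 0xF2 = 11110010, payload 010 (3 bits).
Byte 2: 0x8E = 10001110 (10xxxxxx ✓), payload 001110.
Byte 3: 0xA4 = 10100100 (10xxxxxx ✓), payload 100100.
Byte 4: 0xAD = 10101101 (10xxxxxx ✓), payload 101101.
Concatenate: 010001110100100101101 = 0x8E92D (21 bits → U+8E92D).

U+8E92D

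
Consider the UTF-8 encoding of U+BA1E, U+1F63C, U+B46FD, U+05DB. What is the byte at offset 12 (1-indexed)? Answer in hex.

0xD7

1-indexed offset 12 is 0-indexed offset 11.
U+BA1E → 3-byte form EB A8 9E at offsets 0–2.
U+1F63C → 4-byte form F0 9F 98 BC at offsets 3–6.
U+B46FD → 4-byte form F2 B4 9B BD at offsets 7–10.
U+05DB → 2-byte form D7 9B at offsets 11–12.
Offset 11 falls in char 4's range; it's byte 1 of D7 9B = 0xD7.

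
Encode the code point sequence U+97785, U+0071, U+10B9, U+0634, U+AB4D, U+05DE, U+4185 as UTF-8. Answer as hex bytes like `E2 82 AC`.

F2 97 9E 85 71 E1 82 B9 D8 B4 EA AD 8D D7 9E E4 86 85

U+97785: 4-byte form → F2 97 9E 85.
U+0071: 1-byte form → 71.
U+10B9: 3-byte form → E1 82 B9.
U+0634: 2-byte form → D8 B4.
U+AB4D: 3-byte form → EA AD 8D.
U+05DE: 2-byte form → D7 9E.
U+4185: 3-byte form → E4 86 85.
Concatenated (18 bytes): F2 97 9E 85 71 E1 82 B9 D8 B4 EA AD 8D D7 9E E4 86 85.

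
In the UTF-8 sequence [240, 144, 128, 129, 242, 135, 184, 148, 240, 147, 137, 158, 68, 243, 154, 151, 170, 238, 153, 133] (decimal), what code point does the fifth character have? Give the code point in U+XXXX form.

U+DA5EA

Offset 0: leading byte 0xF0 = 11110000 → 4-byte char #1 = F0 90 80 81.
Offset 4: leading byte 0xF2 = 11110010 → 4-byte char #2 = F2 87 B8 94.
Offset 8: leading byte 0xF0 = 11110000 → 4-byte char #3 = F0 93 89 9E.
Offset 12: leading byte 0x44 = 01000100 → 1-byte char #4 = 44.
Offset 13: leading byte 0xF3 = 11110011 → 4-byte char #5 = F3 9A 97 AA.
Leading byte 0xF3 = 11110011 matches 11110xxx → 4-byte sequence.
Byte 1: 0xF3 = 11110011, payload 011 (3 bits).
Byte 2: 0x9A = 10011010 (10xxxxxx ✓), payload 011010.
Byte 3: 0x97 = 10010111 (10xxxxxx ✓), payload 010111.
Byte 4: 0xAA = 10101010 (10xxxxxx ✓), payload 101010.
Concatenate: 011011010010111101010 = 0xDA5EA (21 bits → U+DA5EA).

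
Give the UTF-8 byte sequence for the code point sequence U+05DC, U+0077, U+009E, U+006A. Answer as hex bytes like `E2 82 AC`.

D7 9C 77 C2 9E 6A

U+05DC: 2-byte form → D7 9C.
U+0077: 1-byte form → 77.
U+009E: 2-byte form → C2 9E.
U+006A: 1-byte form → 6A.
Concatenated (6 bytes): D7 9C 77 C2 9E 6A.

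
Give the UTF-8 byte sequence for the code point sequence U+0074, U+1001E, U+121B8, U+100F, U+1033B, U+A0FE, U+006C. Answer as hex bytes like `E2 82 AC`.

74 F0 90 80 9E F0 92 86 B8 E1 80 8F F0 90 8C BB EA 83 BE 6C

U+0074: 1-byte form → 74.
U+1001E: 4-byte form → F0 90 80 9E.
U+121B8: 4-byte form → F0 92 86 B8.
U+100F: 3-byte form → E1 80 8F.
U+1033B: 4-byte form → F0 90 8C BB.
U+A0FE: 3-byte form → EA 83 BE.
U+006C: 1-byte form → 6C.
Concatenated (20 bytes): 74 F0 90 80 9E F0 92 86 B8 E1 80 8F F0 90 8C BB EA 83 BE 6C.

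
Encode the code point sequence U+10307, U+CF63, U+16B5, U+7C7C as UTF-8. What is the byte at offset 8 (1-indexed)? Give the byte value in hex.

1-indexed offset 8 is 0-indexed offset 7.
U+10307 → 4-byte form F0 90 8C 87 at offsets 0–3.
U+CF63 → 3-byte form EC BD A3 at offsets 4–6.
U+16B5 → 3-byte form E1 9A B5 at offsets 7–9.
Offset 7 falls in char 3's range; it's byte 1 of E1 9A B5 = 0xE1.

0xE1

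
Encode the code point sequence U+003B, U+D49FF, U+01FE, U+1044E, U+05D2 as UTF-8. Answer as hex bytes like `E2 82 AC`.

U+003B: 1-byte form → 3B.
U+D49FF: 4-byte form → F3 94 A7 BF.
U+01FE: 2-byte form → C7 BE.
U+1044E: 4-byte form → F0 90 91 8E.
U+05D2: 2-byte form → D7 92.
Concatenated (13 bytes): 3B F3 94 A7 BF C7 BE F0 90 91 8E D7 92.

3B F3 94 A7 BF C7 BE F0 90 91 8E D7 92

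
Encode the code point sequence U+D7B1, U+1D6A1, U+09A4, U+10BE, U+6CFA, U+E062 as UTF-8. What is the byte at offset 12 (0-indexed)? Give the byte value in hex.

0xBE

U+D7B1 → 3-byte form ED 9E B1 at offsets 0–2.
U+1D6A1 → 4-byte form F0 9D 9A A1 at offsets 3–6.
U+09A4 → 3-byte form E0 A6 A4 at offsets 7–9.
U+10BE → 3-byte form E1 82 BE at offsets 10–12.
Offset 12 falls in char 4's range; it's byte 3 of E1 82 BE = 0xBE.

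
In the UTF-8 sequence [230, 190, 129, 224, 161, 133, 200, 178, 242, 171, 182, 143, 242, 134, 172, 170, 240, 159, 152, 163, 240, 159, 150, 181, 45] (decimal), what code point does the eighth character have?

Offset 0: leading byte 0xE6 = 11100110 → 3-byte char #1 = E6 BE 81.
Offset 3: leading byte 0xE0 = 11100000 → 3-byte char #2 = E0 A1 85.
Offset 6: leading byte 0xC8 = 11001000 → 2-byte char #3 = C8 B2.
Offset 8: leading byte 0xF2 = 11110010 → 4-byte char #4 = F2 AB B6 8F.
Offset 12: leading byte 0xF2 = 11110010 → 4-byte char #5 = F2 86 AC AA.
Offset 16: leading byte 0xF0 = 11110000 → 4-byte char #6 = F0 9F 98 A3.
Offset 20: leading byte 0xF0 = 11110000 → 4-byte char #7 = F0 9F 96 B5.
Offset 24: leading byte 0x2D = 00101101 → 1-byte char #8 = 2D.
Leading byte 0x2D = 00101101 matches 0xxxxxxx → 1-byte sequence.
Byte 1: 0x2D = 00101101, payload 0101101 (7 bits).
Concatenate: 0101101 = 0x2D (7 bits → U+002D).

U+002D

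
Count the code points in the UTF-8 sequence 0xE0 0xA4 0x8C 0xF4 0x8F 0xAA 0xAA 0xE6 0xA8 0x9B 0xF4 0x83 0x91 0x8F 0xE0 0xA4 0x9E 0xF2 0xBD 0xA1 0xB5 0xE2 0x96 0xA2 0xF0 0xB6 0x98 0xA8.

8

Byte at offset 0: 0xE0 = 11100000 → 3-byte char (#1). Advance 3.
Byte at offset 3: 0xF4 = 11110100 → 4-byte char (#2). Advance 4.
Byte at offset 7: 0xE6 = 11100110 → 3-byte char (#3). Advance 3.
Byte at offset 10: 0xF4 = 11110100 → 4-byte char (#4). Advance 4.
Byte at offset 14: 0xE0 = 11100000 → 3-byte char (#5). Advance 3.
Byte at offset 17: 0xF2 = 11110010 → 4-byte char (#6). Advance 4.
Byte at offset 21: 0xE2 = 11100010 → 3-byte char (#7). Advance 3.
Byte at offset 24: 0xF0 = 11110000 → 4-byte char (#8). Advance 4.
Reached end at offset 28 after 8 code points.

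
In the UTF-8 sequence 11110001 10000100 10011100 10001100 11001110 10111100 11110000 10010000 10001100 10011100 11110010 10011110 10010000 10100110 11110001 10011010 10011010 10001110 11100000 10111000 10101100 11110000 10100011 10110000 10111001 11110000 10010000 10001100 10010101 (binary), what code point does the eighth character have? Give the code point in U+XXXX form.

Offset 0: leading byte 0xF1 = 11110001 → 4-byte char #1 = F1 84 9C 8C.
Offset 4: leading byte 0xCE = 11001110 → 2-byte char #2 = CE BC.
Offset 6: leading byte 0xF0 = 11110000 → 4-byte char #3 = F0 90 8C 9C.
Offset 10: leading byte 0xF2 = 11110010 → 4-byte char #4 = F2 9E 90 A6.
Offset 14: leading byte 0xF1 = 11110001 → 4-byte char #5 = F1 9A 9A 8E.
Offset 18: leading byte 0xE0 = 11100000 → 3-byte char #6 = E0 B8 AC.
Offset 21: leading byte 0xF0 = 11110000 → 4-byte char #7 = F0 A3 B0 B9.
Offset 25: leading byte 0xF0 = 11110000 → 4-byte char #8 = F0 90 8C 95.
Leading byte 0xF0 = 11110000 matches 11110xxx → 4-byte sequence.
Byte 1: 0xF0 = 11110000, payload 000 (3 bits).
Byte 2: 0x90 = 10010000 (10xxxxxx ✓), payload 010000.
Byte 3: 0x8C = 10001100 (10xxxxxx ✓), payload 001100.
Byte 4: 0x95 = 10010101 (10xxxxxx ✓), payload 010101.
Concatenate: 000010000001100010101 = 0x10315 (21 bits → U+10315).

U+10315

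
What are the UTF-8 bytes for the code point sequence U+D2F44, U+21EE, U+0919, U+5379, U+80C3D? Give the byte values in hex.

F3 92 BD 84 E2 87 AE E0 A4 99 E5 8D B9 F2 80 B0 BD

U+D2F44: 4-byte form → F3 92 BD 84.
U+21EE: 3-byte form → E2 87 AE.
U+0919: 3-byte form → E0 A4 99.
U+5379: 3-byte form → E5 8D B9.
U+80C3D: 4-byte form → F2 80 B0 BD.
Concatenated (17 bytes): F3 92 BD 84 E2 87 AE E0 A4 99 E5 8D B9 F2 80 B0 BD.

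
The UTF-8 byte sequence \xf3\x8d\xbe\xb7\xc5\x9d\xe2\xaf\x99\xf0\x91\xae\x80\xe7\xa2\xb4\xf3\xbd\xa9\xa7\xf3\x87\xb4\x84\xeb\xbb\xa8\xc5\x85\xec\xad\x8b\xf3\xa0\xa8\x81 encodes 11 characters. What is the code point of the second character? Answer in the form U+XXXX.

Offset 0: leading byte 0xF3 = 11110011 → 4-byte char #1 = F3 8D BE B7.
Offset 4: leading byte 0xC5 = 11000101 → 2-byte char #2 = C5 9D.
Leading byte 0xC5 = 11000101 matches 110xxxxx → 2-byte sequence.
Byte 1: 0xC5 = 11000101, payload 00101 (5 bits).
Byte 2: 0x9D = 10011101 (10xxxxxx ✓), payload 011101.
Concatenate: 00101011101 = 0x15D (11 bits → U+015D).

U+015D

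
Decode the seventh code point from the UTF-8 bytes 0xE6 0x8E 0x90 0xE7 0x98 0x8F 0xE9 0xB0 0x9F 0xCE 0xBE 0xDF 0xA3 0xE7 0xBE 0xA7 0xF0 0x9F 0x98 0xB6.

U+1F636

Offset 0: leading byte 0xE6 = 11100110 → 3-byte char #1 = E6 8E 90.
Offset 3: leading byte 0xE7 = 11100111 → 3-byte char #2 = E7 98 8F.
Offset 6: leading byte 0xE9 = 11101001 → 3-byte char #3 = E9 B0 9F.
Offset 9: leading byte 0xCE = 11001110 → 2-byte char #4 = CE BE.
Offset 11: leading byte 0xDF = 11011111 → 2-byte char #5 = DF A3.
Offset 13: leading byte 0xE7 = 11100111 → 3-byte char #6 = E7 BE A7.
Offset 16: leading byte 0xF0 = 11110000 → 4-byte char #7 = F0 9F 98 B6.
Leading byte 0xF0 = 11110000 matches 11110xxx → 4-byte sequence.
Byte 1: 0xF0 = 11110000, payload 000 (3 bits).
Byte 2: 0x9F = 10011111 (10xxxxxx ✓), payload 011111.
Byte 3: 0x98 = 10011000 (10xxxxxx ✓), payload 011000.
Byte 4: 0xB6 = 10110110 (10xxxxxx ✓), payload 110110.
Concatenate: 000011111011000110110 = 0x1F636 (21 bits → U+1F636).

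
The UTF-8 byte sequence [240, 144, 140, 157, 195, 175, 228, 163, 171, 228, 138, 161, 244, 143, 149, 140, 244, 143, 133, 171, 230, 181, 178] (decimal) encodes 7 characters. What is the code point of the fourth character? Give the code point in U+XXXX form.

Offset 0: leading byte 0xF0 = 11110000 → 4-byte char #1 = F0 90 8C 9D.
Offset 4: leading byte 0xC3 = 11000011 → 2-byte char #2 = C3 AF.
Offset 6: leading byte 0xE4 = 11100100 → 3-byte char #3 = E4 A3 AB.
Offset 9: leading byte 0xE4 = 11100100 → 3-byte char #4 = E4 8A A1.
Leading byte 0xE4 = 11100100 matches 1110xxxx → 3-byte sequence.
Byte 1: 0xE4 = 11100100, payload 0100 (4 bits).
Byte 2: 0x8A = 10001010 (10xxxxxx ✓), payload 001010.
Byte 3: 0xA1 = 10100001 (10xxxxxx ✓), payload 100001.
Concatenate: 0100001010100001 = 0x42A1 (16 bits → U+42A1).

U+42A1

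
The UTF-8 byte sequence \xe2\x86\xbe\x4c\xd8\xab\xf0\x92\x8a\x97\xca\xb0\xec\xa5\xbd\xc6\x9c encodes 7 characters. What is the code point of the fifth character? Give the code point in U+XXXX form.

Offset 0: leading byte 0xE2 = 11100010 → 3-byte char #1 = E2 86 BE.
Offset 3: leading byte 0x4C = 01001100 → 1-byte char #2 = 4C.
Offset 4: leading byte 0xD8 = 11011000 → 2-byte char #3 = D8 AB.
Offset 6: leading byte 0xF0 = 11110000 → 4-byte char #4 = F0 92 8A 97.
Offset 10: leading byte 0xCA = 11001010 → 2-byte char #5 = CA B0.
Leading byte 0xCA = 11001010 matches 110xxxxx → 2-byte sequence.
Byte 1: 0xCA = 11001010, payload 01010 (5 bits).
Byte 2: 0xB0 = 10110000 (10xxxxxx ✓), payload 110000.
Concatenate: 01010110000 = 0x2B0 (11 bits → U+02B0).

U+02B0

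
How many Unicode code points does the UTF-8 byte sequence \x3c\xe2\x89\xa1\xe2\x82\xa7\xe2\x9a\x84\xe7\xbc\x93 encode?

Byte at offset 0: 0x3C = 00111100 → 1-byte char (#1). Advance 1.
Byte at offset 1: 0xE2 = 11100010 → 3-byte char (#2). Advance 3.
Byte at offset 4: 0xE2 = 11100010 → 3-byte char (#3). Advance 3.
Byte at offset 7: 0xE2 = 11100010 → 3-byte char (#4). Advance 3.
Byte at offset 10: 0xE7 = 11100111 → 3-byte char (#5). Advance 3.
Reached end at offset 13 after 5 code points.

5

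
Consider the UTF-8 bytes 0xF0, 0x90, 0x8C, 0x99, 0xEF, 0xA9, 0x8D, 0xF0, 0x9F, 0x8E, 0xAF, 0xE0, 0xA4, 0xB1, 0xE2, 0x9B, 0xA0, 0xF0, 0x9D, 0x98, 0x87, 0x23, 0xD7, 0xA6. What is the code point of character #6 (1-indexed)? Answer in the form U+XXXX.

U+1D607

Offset 0: leading byte 0xF0 = 11110000 → 4-byte char #1 = F0 90 8C 99.
Offset 4: leading byte 0xEF = 11101111 → 3-byte char #2 = EF A9 8D.
Offset 7: leading byte 0xF0 = 11110000 → 4-byte char #3 = F0 9F 8E AF.
Offset 11: leading byte 0xE0 = 11100000 → 3-byte char #4 = E0 A4 B1.
Offset 14: leading byte 0xE2 = 11100010 → 3-byte char #5 = E2 9B A0.
Offset 17: leading byte 0xF0 = 11110000 → 4-byte char #6 = F0 9D 98 87.
Leading byte 0xF0 = 11110000 matches 11110xxx → 4-byte sequence.
Byte 1: 0xF0 = 11110000, payload 000 (3 bits).
Byte 2: 0x9D = 10011101 (10xxxxxx ✓), payload 011101.
Byte 3: 0x98 = 10011000 (10xxxxxx ✓), payload 011000.
Byte 4: 0x87 = 10000111 (10xxxxxx ✓), payload 000111.
Concatenate: 000011101011000000111 = 0x1D607 (21 bits → U+1D607).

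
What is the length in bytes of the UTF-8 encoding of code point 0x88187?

U+88187 = 0x88187. UTF-8 uses 1 byte below 0x80, 2 below 0x800, 3 below 0x10000, 4 up to 0x10FFFF. 0x88187 is in U+10000–U+10FFFF → 4 bytes.

4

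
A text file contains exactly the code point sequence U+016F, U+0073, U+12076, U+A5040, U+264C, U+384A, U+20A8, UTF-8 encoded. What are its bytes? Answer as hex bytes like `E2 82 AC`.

U+016F: 2-byte form → C5 AF.
U+0073: 1-byte form → 73.
U+12076: 4-byte form → F0 92 81 B6.
U+A5040: 4-byte form → F2 A5 81 80.
U+264C: 3-byte form → E2 99 8C.
U+384A: 3-byte form → E3 A1 8A.
U+20A8: 3-byte form → E2 82 A8.
Concatenated (20 bytes): C5 AF 73 F0 92 81 B6 F2 A5 81 80 E2 99 8C E3 A1 8A E2 82 A8.

C5 AF 73 F0 92 81 B6 F2 A5 81 80 E2 99 8C E3 A1 8A E2 82 A8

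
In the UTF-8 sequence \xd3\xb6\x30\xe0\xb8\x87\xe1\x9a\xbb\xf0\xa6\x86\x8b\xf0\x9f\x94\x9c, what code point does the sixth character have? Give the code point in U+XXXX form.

U+1F51C

Offset 0: leading byte 0xD3 = 11010011 → 2-byte char #1 = D3 B6.
Offset 2: leading byte 0x30 = 00110000 → 1-byte char #2 = 30.
Offset 3: leading byte 0xE0 = 11100000 → 3-byte char #3 = E0 B8 87.
Offset 6: leading byte 0xE1 = 11100001 → 3-byte char #4 = E1 9A BB.
Offset 9: leading byte 0xF0 = 11110000 → 4-byte char #5 = F0 A6 86 8B.
Offset 13: leading byte 0xF0 = 11110000 → 4-byte char #6 = F0 9F 94 9C.
Leading byte 0xF0 = 11110000 matches 11110xxx → 4-byte sequence.
Byte 1: 0xF0 = 11110000, payload 000 (3 bits).
Byte 2: 0x9F = 10011111 (10xxxxxx ✓), payload 011111.
Byte 3: 0x94 = 10010100 (10xxxxxx ✓), payload 010100.
Byte 4: 0x9C = 10011100 (10xxxxxx ✓), payload 011100.
Concatenate: 000011111010100011100 = 0x1F51C (21 bits → U+1F51C).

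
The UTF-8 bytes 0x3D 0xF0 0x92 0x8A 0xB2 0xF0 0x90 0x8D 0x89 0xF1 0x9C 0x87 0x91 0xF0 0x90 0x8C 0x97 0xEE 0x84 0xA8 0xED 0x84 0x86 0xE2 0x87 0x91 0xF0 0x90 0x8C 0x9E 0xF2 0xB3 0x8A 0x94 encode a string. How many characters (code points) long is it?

10

Byte at offset 0: 0x3D = 00111101 → 1-byte char (#1). Advance 1.
Byte at offset 1: 0xF0 = 11110000 → 4-byte char (#2). Advance 4.
Byte at offset 5: 0xF0 = 11110000 → 4-byte char (#3). Advance 4.
Byte at offset 9: 0xF1 = 11110001 → 4-byte char (#4). Advance 4.
Byte at offset 13: 0xF0 = 11110000 → 4-byte char (#5). Advance 4.
Byte at offset 17: 0xEE = 11101110 → 3-byte char (#6). Advance 3.
Byte at offset 20: 0xED = 11101101 → 3-byte char (#7). Advance 3.
Byte at offset 23: 0xE2 = 11100010 → 3-byte char (#8). Advance 3.
Byte at offset 26: 0xF0 = 11110000 → 4-byte char (#9). Advance 4.
Byte at offset 30: 0xF2 = 11110010 → 4-byte char (#10). Advance 4.
Reached end at offset 34 after 10 code points.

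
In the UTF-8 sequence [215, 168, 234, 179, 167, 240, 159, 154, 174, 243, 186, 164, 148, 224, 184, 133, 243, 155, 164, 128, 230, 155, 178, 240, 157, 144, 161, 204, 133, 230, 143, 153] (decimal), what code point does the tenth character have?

U+63D9

Offset 0: leading byte 0xD7 = 11010111 → 2-byte char #1 = D7 A8.
Offset 2: leading byte 0xEA = 11101010 → 3-byte char #2 = EA B3 A7.
Offset 5: leading byte 0xF0 = 11110000 → 4-byte char #3 = F0 9F 9A AE.
Offset 9: leading byte 0xF3 = 11110011 → 4-byte char #4 = F3 BA A4 94.
Offset 13: leading byte 0xE0 = 11100000 → 3-byte char #5 = E0 B8 85.
Offset 16: leading byte 0xF3 = 11110011 → 4-byte char #6 = F3 9B A4 80.
Offset 20: leading byte 0xE6 = 11100110 → 3-byte char #7 = E6 9B B2.
Offset 23: leading byte 0xF0 = 11110000 → 4-byte char #8 = F0 9D 90 A1.
Offset 27: leading byte 0xCC = 11001100 → 2-byte char #9 = CC 85.
Offset 29: leading byte 0xE6 = 11100110 → 3-byte char #10 = E6 8F 99.
Leading byte 0xE6 = 11100110 matches 1110xxxx → 3-byte sequence.
Byte 1: 0xE6 = 11100110, payload 0110 (4 bits).
Byte 2: 0x8F = 10001111 (10xxxxxx ✓), payload 001111.
Byte 3: 0x99 = 10011001 (10xxxxxx ✓), payload 011001.
Concatenate: 0110001111011001 = 0x63D9 (16 bits → U+63D9).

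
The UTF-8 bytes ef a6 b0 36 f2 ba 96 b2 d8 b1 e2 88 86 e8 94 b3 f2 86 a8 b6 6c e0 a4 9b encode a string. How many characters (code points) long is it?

Byte at offset 0: 0xEF = 11101111 → 3-byte char (#1). Advance 3.
Byte at offset 3: 0x36 = 00110110 → 1-byte char (#2). Advance 1.
Byte at offset 4: 0xF2 = 11110010 → 4-byte char (#3). Advance 4.
Byte at offset 8: 0xD8 = 11011000 → 2-byte char (#4). Advance 2.
Byte at offset 10: 0xE2 = 11100010 → 3-byte char (#5). Advance 3.
Byte at offset 13: 0xE8 = 11101000 → 3-byte char (#6). Advance 3.
Byte at offset 16: 0xF2 = 11110010 → 4-byte char (#7). Advance 4.
Byte at offset 20: 0x6C = 01101100 → 1-byte char (#8). Advance 1.
Byte at offset 21: 0xE0 = 11100000 → 3-byte char (#9). Advance 3.
Reached end at offset 24 after 9 code points.

9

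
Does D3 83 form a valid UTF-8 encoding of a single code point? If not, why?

valid

Leading byte 0xD3 = 11010011 → 2-byte form.
Continuation bytes 0x83=10000011 all match 10xxxxxx.
Decoded value 0x4C3 is ≥ 0x80 (shortest form) and not a surrogate.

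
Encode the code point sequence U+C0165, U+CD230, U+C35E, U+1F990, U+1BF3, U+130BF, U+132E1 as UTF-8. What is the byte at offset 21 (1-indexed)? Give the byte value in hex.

0x82

1-indexed offset 21 is 0-indexed offset 20.
U+C0165 → 4-byte form F3 80 85 A5 at offsets 0–3.
U+CD230 → 4-byte form F3 8D 88 B0 at offsets 4–7.
U+C35E → 3-byte form EC 8D 9E at offsets 8–10.
U+1F990 → 4-byte form F0 9F A6 90 at offsets 11–14.
U+1BF3 → 3-byte form E1 AF B3 at offsets 15–17.
U+130BF → 4-byte form F0 93 82 BF at offsets 18–21.
Offset 20 falls in char 6's range; it's byte 3 of F0 93 82 BF = 0x82.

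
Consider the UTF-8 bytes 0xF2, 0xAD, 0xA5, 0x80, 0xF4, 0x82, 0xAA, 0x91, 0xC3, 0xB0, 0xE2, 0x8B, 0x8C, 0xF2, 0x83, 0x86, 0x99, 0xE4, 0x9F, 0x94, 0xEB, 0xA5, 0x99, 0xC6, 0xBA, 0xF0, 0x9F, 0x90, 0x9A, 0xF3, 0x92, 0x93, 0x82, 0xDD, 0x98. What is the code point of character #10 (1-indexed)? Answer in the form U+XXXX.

Offset 0: leading byte 0xF2 = 11110010 → 4-byte char #1 = F2 AD A5 80.
Offset 4: leading byte 0xF4 = 11110100 → 4-byte char #2 = F4 82 AA 91.
Offset 8: leading byte 0xC3 = 11000011 → 2-byte char #3 = C3 B0.
Offset 10: leading byte 0xE2 = 11100010 → 3-byte char #4 = E2 8B 8C.
Offset 13: leading byte 0xF2 = 11110010 → 4-byte char #5 = F2 83 86 99.
Offset 17: leading byte 0xE4 = 11100100 → 3-byte char #6 = E4 9F 94.
Offset 20: leading byte 0xEB = 11101011 → 3-byte char #7 = EB A5 99.
Offset 23: leading byte 0xC6 = 11000110 → 2-byte char #8 = C6 BA.
Offset 25: leading byte 0xF0 = 11110000 → 4-byte char #9 = F0 9F 90 9A.
Offset 29: leading byte 0xF3 = 11110011 → 4-byte char #10 = F3 92 93 82.
Leading byte 0xF3 = 11110011 matches 11110xxx → 4-byte sequence.
Byte 1: 0xF3 = 11110011, payload 011 (3 bits).
Byte 2: 0x92 = 10010010 (10xxxxxx ✓), payload 010010.
Byte 3: 0x93 = 10010011 (10xxxxxx ✓), payload 010011.
Byte 4: 0x82 = 10000010 (10xxxxxx ✓), payload 000010.
Concatenate: 011010010010011000010 = 0xD24C2 (21 bits → U+D24C2).

U+D24C2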